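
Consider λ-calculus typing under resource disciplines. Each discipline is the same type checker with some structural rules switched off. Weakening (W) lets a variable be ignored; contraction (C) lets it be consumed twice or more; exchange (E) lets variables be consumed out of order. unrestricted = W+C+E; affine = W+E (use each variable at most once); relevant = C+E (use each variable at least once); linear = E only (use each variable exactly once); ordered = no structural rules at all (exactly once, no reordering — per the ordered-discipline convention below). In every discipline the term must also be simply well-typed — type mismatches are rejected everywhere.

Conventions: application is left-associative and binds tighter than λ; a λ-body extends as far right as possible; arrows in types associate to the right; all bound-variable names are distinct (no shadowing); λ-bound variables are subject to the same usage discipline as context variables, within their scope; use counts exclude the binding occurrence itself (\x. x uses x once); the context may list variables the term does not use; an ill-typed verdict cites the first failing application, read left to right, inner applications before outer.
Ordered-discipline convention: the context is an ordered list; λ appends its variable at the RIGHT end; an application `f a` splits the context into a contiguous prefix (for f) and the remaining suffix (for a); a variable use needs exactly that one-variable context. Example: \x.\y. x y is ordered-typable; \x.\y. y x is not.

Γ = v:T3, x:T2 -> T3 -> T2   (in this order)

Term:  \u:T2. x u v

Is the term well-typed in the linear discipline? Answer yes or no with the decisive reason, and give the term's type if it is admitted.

yes — exactly-once usage across v, x, u; term : T2 -> T2
use counts: v=1, x=1, u (bound)=1
uses in reading order: x, u, v
typing: the term checks, with type T2 -> T2
summary: ordered ✗ | linear ✓ | affine ✓ | relevant ✓ | unrestricted ✓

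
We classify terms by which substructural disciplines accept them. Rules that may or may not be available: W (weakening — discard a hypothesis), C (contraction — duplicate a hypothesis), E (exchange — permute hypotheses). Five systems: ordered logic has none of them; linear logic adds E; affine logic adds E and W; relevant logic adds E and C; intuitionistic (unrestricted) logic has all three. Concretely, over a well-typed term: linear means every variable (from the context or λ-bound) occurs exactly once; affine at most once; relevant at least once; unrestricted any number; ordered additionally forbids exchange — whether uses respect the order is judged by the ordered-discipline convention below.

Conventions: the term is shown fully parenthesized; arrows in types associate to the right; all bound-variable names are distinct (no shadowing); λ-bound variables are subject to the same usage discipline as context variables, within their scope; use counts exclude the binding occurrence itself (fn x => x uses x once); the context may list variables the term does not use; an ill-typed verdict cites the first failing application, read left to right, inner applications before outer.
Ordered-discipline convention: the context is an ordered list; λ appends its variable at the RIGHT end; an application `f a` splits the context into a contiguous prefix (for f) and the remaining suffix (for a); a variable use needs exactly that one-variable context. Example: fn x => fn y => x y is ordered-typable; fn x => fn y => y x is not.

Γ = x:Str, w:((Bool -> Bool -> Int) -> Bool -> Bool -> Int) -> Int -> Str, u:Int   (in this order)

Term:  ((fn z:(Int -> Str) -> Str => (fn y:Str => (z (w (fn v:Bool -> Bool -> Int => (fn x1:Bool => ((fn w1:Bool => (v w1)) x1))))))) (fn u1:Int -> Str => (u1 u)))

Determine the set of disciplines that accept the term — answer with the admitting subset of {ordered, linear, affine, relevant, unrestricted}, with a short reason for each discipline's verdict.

admitted in: affine, unrestricted
variable uses: x: 0, w: 1, u: 1, z [bound]: 1, y [bound]: 0, v [bound]: 1, x1 [bound]: 1, w1 [bound]: 1, u1 [bound]: 1
uses in reading order: z, w, v, w1, x1, u1, u
typing: ✓ — Str -> Str
ordered ✗ (x, y left unused)
linear ✗ (x, y left unused)
affine ✓ (at most one use each (x, w, u, z, y, v, x1, w1, u1))
relevant ✗ (x, y left unused)
unrestricted ✓ (simply typable at Str -> Str; W, C, E all held)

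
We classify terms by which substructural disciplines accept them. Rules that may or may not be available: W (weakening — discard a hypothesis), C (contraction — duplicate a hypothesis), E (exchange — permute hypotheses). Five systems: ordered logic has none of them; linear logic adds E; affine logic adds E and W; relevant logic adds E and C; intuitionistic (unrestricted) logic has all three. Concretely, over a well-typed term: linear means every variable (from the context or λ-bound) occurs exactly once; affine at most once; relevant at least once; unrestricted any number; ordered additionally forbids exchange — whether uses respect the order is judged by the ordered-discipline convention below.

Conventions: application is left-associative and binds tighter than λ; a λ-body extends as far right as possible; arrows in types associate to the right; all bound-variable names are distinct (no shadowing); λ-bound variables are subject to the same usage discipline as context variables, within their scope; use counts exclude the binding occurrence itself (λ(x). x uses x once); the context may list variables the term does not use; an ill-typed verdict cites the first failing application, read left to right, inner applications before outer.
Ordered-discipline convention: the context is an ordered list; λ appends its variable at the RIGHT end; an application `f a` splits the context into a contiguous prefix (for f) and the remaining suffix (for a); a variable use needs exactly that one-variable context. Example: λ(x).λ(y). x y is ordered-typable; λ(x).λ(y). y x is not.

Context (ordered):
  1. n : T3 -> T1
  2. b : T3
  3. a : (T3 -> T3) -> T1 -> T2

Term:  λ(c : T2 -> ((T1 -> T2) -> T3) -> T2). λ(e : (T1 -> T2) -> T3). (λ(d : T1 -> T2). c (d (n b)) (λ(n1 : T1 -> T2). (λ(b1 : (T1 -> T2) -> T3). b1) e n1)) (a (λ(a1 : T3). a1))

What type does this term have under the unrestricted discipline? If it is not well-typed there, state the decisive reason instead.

term : (T2 -> ((T1 -> T2) -> T3) -> T2) -> ((T1 -> T2) -> T3) -> T2
use counts: n: 1×; b: 1×; a: 1×; c (λ-bound): 1×; e (λ-bound): 1×; d (λ-bound): 1×; n1 (λ-bound): 1×; b1 (λ-bound): 1×; a1 (λ-bound): 1×
order of uses: c, d, n, b, b1, e, n1, a, a1
typing: the term checks, with type (T2 -> ((T1 -> T2) -> T3) -> T2) -> ((T1 -> T2) -> T3) -> T2
per-discipline verdicts: ordered ✗; linear ✓; affine ✓; relevant ✓; unrestricted ✓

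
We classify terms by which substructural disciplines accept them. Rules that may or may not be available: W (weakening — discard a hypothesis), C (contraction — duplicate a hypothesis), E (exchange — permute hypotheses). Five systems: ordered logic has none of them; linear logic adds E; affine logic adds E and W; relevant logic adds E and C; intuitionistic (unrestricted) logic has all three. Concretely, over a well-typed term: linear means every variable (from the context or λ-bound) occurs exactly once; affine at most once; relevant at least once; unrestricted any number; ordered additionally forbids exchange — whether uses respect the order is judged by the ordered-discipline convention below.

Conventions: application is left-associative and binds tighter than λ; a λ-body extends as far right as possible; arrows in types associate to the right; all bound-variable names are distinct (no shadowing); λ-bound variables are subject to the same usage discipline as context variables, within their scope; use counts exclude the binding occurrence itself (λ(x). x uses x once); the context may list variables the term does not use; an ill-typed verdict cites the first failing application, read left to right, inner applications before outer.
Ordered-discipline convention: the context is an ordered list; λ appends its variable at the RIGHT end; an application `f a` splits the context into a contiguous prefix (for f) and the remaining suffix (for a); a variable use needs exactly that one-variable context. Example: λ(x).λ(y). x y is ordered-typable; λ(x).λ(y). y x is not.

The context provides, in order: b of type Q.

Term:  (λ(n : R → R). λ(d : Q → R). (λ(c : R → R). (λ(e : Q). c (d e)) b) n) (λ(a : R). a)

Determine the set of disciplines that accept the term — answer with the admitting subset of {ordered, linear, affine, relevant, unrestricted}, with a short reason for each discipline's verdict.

admitting disciplines: linear, affine, relevant, unrestricted
usage: b: 1×; n (bound): 1×; d (bound): 1×; c (bound): 1×; e (bound): 1×; a (bound): 1×
left-to-right use order: c, d, e, b, n, a
typing: well-typed — term : (Q → R) → R
ordered: ✗, no contiguous prefix/suffix split fits c, d, e, b, n, a
linear: ✓, each of b, n, d, c, e, a used exactly once
affine: ✓, b, n, d, c, e, a: no repeats, contraction unneeded
relevant: ✓, at least one use each (b, n, d, c, e, a)
unrestricted: ✓, well-typed at (Q → R) → R; no restrictions here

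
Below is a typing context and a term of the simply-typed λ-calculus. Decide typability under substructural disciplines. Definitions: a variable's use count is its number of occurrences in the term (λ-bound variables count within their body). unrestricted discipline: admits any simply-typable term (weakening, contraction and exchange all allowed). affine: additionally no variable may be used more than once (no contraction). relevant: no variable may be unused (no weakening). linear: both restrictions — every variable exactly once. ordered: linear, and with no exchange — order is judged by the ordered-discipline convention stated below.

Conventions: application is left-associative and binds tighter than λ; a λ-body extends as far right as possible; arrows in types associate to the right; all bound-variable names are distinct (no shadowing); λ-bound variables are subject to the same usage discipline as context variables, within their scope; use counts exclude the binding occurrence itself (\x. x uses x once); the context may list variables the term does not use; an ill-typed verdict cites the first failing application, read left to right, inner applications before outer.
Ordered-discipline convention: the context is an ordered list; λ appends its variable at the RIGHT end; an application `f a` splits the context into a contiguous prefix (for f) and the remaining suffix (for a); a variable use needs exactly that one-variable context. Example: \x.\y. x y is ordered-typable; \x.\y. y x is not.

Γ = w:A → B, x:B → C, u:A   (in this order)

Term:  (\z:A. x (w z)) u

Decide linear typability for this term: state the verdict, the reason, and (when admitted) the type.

yes — w, x, u, z: one use apiece; term : C
variable uses: w: 1; x: 1; u: 1; z [bound]: 1
uses in reading order: x, w, z, u
typing: the term checks, with type C
across the five disciplines: ordered ✗; linear ✓; affine ✓; relevant ✓; unrestricted ✓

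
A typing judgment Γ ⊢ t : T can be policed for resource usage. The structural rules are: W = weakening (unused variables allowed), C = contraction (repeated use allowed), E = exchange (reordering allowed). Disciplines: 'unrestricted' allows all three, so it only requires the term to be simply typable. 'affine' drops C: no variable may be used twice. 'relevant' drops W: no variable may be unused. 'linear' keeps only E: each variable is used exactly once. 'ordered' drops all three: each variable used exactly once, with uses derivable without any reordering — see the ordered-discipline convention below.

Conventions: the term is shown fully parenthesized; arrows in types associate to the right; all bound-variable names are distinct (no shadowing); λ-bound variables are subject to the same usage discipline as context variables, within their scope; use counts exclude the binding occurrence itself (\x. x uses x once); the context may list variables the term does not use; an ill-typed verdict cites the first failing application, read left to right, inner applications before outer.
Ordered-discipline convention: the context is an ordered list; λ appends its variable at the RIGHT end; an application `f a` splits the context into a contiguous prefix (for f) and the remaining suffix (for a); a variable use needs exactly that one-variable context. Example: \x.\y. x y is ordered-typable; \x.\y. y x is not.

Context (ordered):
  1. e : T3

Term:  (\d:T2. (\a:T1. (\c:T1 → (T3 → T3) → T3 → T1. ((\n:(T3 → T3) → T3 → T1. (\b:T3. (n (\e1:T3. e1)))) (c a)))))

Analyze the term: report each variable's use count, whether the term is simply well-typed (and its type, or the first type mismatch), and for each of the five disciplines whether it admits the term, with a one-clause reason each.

counts: e=0, d (bound)=0, a (bound)=1, c (bound)=1, n (bound)=1, b (bound)=0, e1 (bound)=1
uses in reading order: n, e1, c, a
typing: the term checks, with type T2 → T1 → (T1 → (T3 → T3) → T3 → T1) → T3 → T3 → T1
ordered: ✗ — needs weakening: e, d, b unused
linear: ✗ — needs weakening: e, d, b unused
affine: ✓ — no duplicate uses among e, d, a, c, n, b, e1
relevant: ✗ — needs weakening: e, d, b unused
unrestricted: ✓ — simply typable at T2 → T1 → (T1 → (T3 → T3) → T3 → T1) → T3 → T3 → T1; W, C, E all held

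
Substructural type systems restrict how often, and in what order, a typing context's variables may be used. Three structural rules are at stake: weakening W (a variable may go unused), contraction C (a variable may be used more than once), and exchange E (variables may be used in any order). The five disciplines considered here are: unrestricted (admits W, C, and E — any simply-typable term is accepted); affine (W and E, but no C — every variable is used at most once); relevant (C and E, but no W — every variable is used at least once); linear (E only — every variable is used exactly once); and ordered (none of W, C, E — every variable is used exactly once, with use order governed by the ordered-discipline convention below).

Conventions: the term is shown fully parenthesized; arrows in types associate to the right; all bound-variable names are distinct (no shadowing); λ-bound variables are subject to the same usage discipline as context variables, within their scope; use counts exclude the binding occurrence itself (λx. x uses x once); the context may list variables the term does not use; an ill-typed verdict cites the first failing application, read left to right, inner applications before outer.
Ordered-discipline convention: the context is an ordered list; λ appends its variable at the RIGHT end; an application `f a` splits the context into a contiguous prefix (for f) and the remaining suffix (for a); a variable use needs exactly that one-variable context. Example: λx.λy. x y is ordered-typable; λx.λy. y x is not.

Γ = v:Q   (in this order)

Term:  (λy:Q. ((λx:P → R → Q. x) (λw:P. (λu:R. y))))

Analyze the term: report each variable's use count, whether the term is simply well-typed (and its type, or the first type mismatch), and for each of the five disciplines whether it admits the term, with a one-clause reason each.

variable uses: v ×0, y (λ-bound) ×1, x (λ-bound) ×1, w (λ-bound) ×0, u (λ-bound) ×0
order of uses: x, y
typing: well-typed at Q → P → R → Q
ordered: ✗ — v, w, u left unused
linear: ✗ — v, w, u left unused
affine: ✓ — no duplicate uses among v, y, x, w, u
relevant: ✗ — v, w, u left unused
unrestricted: ✓ — type-checks (Q → P → R → Q) and nothing is barred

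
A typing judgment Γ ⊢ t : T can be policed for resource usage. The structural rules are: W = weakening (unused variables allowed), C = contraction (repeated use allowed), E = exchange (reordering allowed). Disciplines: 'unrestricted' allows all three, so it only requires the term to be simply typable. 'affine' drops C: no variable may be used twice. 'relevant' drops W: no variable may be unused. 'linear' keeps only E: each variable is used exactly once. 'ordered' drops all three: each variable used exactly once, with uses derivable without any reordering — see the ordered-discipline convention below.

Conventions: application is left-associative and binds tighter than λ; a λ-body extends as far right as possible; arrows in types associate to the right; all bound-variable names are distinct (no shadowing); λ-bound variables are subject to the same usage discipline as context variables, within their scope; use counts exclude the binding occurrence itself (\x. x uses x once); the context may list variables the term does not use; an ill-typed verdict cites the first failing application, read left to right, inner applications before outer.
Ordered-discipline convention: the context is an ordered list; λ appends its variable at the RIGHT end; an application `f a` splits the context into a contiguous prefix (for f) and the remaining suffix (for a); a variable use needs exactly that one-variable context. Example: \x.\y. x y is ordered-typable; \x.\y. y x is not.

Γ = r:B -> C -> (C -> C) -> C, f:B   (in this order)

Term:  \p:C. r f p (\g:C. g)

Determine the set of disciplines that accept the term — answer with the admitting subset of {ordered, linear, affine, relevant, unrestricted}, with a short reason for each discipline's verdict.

admitted in: ordered, linear, affine, relevant, unrestricted
use counts: r=1; f=1; p [bound]=1; g [bound]=1
order of uses: r, f, p, g
typing: well-typed at C -> C
ordered: ✓, single-use (r, f, p, g), ordered derivation ok
linear: ✓, single use per variable (r, f, p, g)
affine: ✓, no duplicate uses among r, f, p, g
relevant: ✓, at least one use each (r, f, p, g)
unrestricted: ✓, typability at C -> C is all that's needed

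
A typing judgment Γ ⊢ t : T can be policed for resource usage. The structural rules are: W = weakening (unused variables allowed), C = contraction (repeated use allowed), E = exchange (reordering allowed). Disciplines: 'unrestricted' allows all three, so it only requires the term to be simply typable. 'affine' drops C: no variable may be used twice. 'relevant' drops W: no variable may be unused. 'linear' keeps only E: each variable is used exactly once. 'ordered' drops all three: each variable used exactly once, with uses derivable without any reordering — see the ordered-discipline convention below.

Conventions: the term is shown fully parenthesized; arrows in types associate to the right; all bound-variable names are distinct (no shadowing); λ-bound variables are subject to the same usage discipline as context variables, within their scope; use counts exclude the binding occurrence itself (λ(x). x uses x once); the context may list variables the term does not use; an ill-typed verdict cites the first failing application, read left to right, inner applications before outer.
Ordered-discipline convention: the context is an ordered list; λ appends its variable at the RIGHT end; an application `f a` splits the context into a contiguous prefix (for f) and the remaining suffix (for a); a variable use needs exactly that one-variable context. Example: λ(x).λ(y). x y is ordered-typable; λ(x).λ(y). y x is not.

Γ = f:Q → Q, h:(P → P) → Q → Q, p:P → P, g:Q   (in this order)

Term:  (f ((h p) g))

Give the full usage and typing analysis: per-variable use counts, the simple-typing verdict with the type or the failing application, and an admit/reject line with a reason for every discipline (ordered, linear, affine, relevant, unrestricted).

counts: f ×1; h ×1; p ×1; g ×1
uses in reading order: f, h, p, g
typing: well-typed at Q
ordered: ✓, one use each (f, h, p, g); ordered split holds
linear: ✓, single use per variable (f, h, p, g)
affine: ✓, at most one use each (f, h, p, g)
relevant: ✓, none of f, h, p, g goes unused
unrestricted: ✓, well-typed at Q; no restrictions here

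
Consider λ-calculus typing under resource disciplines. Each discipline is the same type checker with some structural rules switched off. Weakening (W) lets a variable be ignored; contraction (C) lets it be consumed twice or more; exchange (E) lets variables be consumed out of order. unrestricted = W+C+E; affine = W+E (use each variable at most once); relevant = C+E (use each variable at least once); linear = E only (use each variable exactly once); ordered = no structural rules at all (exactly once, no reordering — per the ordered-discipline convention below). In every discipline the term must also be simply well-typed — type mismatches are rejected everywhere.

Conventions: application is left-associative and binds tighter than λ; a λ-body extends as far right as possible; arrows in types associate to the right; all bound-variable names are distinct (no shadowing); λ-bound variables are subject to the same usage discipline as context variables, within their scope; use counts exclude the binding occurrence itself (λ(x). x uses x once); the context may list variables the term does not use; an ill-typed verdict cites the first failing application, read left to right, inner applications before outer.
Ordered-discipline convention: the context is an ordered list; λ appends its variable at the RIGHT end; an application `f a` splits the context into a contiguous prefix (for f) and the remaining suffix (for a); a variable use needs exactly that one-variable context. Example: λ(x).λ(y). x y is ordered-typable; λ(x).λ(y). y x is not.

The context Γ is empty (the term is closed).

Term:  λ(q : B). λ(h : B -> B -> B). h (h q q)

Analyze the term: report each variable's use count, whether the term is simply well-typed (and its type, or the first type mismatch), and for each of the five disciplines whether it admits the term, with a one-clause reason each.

variable uses: q (λ-bound)=2; h (λ-bound)=2
uses in reading order: h, h, q, q
typing: well-typed — term : B -> (B -> B -> B) -> B -> B
ordered: ✗, uses contraction: q ×2, h ×2
linear: ✗, uses contraction: q ×2, h ×2
affine: ✗, uses contraction: q ×2, h ×2
relevant: ✓, at least one use each (q, h)
unrestricted: ✓, type-checks (B -> (B -> B -> B) -> B -> B) and nothing is barred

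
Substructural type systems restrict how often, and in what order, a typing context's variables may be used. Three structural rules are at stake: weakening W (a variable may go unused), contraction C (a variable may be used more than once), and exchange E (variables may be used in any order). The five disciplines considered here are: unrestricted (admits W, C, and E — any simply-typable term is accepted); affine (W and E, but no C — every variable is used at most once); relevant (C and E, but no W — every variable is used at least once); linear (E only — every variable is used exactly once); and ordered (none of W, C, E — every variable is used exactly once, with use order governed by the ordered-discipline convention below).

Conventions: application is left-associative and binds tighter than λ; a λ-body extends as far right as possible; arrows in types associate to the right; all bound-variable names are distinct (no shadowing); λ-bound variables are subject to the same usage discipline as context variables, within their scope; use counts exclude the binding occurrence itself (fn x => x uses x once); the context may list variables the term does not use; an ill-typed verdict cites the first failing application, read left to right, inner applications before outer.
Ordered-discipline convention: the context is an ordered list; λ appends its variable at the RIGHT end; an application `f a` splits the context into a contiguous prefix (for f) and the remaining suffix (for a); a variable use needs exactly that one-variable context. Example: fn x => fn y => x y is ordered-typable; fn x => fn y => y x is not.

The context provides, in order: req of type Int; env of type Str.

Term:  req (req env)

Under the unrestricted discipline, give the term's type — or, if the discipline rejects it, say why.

not well-typed under unrestricted — a type mismatch blocks all five
variable uses: req: 2×; env: 1×
use order (left to right): req, req, env
typing: ill-typed: non-arrow in function slot: Int
across the five disciplines: ordered ✗, linear ✗, affine ✗, relevant ✗, unrestricted ✗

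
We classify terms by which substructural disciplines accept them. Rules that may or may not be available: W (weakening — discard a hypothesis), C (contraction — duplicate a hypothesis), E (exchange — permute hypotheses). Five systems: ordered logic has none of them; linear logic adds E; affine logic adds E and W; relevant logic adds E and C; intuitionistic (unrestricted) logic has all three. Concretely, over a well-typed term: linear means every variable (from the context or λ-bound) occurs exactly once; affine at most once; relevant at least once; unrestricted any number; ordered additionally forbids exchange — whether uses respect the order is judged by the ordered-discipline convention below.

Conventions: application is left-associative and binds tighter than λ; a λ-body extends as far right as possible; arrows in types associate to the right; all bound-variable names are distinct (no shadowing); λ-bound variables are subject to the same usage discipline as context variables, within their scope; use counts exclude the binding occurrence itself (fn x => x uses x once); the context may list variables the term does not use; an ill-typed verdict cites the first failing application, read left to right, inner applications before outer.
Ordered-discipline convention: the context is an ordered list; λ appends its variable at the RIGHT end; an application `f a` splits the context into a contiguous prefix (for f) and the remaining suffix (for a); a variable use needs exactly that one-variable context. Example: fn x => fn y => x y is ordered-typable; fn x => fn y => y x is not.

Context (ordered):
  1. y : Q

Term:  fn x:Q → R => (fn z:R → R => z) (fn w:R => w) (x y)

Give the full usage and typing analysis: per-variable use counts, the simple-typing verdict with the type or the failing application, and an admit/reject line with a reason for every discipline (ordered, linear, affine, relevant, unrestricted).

variable uses: y: 1×; x [bound]: 1×; z [bound]: 1×; w [bound]: 1×
uses in reading order: z, w, x, y
typing: ✓ — (Q → R) → R
ordered ✗ (use order z, w, x, y needs exchange)
linear ✓ (y, x, z, w: one use apiece)
affine ✓ (y, x, z, w: no repeats, contraction unneeded)
relevant ✓ (at least one use each (y, x, z, w))
unrestricted ✓ (simply typable at (Q → R) → R; W, C, E all held)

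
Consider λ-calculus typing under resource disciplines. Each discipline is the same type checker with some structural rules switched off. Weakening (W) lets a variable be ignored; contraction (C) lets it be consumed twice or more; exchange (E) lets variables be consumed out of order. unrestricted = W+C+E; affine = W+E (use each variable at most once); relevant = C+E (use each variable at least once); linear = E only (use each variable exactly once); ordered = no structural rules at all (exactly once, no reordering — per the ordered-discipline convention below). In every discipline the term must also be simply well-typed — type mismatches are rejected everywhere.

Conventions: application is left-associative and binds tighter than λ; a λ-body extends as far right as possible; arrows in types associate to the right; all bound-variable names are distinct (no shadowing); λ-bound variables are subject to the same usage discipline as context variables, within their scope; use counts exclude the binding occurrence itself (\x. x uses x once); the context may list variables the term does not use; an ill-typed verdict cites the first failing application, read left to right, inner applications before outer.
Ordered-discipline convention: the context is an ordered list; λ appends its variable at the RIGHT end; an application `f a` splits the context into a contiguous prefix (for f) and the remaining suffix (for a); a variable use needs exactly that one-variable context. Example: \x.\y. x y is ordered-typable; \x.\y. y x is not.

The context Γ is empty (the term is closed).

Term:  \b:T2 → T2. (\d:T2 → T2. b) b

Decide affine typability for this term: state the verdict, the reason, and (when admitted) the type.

no — b ×2 used more than once (contraction)
usage: b (λ-bound): 2×, d (λ-bound): 0×
use order (left to right): b, b
typing: the term checks, with type (T2 → T2) → T2 → T2
all disciplines: ordered ✗ · linear ✗ · affine ✗ · relevant ✗ · unrestricted ✓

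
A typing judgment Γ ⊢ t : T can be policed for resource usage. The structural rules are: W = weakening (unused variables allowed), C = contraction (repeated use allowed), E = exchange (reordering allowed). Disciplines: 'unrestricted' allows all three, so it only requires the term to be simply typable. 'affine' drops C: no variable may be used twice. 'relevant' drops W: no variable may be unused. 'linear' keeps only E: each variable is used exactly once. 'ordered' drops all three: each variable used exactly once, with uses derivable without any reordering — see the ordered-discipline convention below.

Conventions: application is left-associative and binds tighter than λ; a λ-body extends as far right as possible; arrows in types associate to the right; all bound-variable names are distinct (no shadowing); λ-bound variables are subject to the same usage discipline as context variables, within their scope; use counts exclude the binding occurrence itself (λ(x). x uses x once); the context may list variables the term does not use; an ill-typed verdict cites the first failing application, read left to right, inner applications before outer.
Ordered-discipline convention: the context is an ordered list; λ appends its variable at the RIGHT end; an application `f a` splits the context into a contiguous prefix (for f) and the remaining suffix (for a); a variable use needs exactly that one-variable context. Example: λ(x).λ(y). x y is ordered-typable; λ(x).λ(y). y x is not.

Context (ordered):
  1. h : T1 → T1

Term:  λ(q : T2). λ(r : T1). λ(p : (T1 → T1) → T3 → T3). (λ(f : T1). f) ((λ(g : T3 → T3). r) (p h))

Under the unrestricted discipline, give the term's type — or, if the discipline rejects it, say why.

term : T2 → T1 → ((T1 → T1) → T3 → T3) → T1
variable uses: h ×1; q (λ-bound) ×0; r (λ-bound) ×1; p (λ-bound) ×1; f (λ-bound) ×1; g (λ-bound) ×0
left-to-right use order: f, r, p, h
typing: ✓ — T2 → T1 → ((T1 → T1) → T3 → T3) → T1
summary: ordered ✗ | linear ✗ | affine ✓ | relevant ✗ | unrestricted ✓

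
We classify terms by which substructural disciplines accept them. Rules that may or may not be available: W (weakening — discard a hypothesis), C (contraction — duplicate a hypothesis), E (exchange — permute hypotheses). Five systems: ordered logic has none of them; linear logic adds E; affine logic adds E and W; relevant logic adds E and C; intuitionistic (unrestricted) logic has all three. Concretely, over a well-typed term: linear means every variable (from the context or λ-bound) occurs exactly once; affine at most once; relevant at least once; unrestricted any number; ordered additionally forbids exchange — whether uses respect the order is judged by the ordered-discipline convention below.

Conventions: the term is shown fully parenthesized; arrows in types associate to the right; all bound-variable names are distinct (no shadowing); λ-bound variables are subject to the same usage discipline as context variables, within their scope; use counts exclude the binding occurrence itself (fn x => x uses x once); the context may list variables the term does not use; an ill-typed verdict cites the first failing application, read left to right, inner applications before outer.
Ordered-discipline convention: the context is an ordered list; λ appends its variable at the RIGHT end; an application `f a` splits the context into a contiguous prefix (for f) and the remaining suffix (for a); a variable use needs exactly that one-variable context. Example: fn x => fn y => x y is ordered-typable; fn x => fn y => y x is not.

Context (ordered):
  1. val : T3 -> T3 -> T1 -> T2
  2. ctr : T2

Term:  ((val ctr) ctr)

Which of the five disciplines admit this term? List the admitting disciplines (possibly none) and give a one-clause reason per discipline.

admitting disciplines: none
use counts: val ×1; ctr ×2
uses in reading order: val, ctr, ctr
typing: ill-typed: argument of type T2 where T3 is required
ordered: ✗, a type mismatch blocks all five
linear: ✗, the type mismatch rejects it
affine: ✗, not simply typable
relevant: ✗, fails simple typing
unrestricted: ✗, a type mismatch blocks all five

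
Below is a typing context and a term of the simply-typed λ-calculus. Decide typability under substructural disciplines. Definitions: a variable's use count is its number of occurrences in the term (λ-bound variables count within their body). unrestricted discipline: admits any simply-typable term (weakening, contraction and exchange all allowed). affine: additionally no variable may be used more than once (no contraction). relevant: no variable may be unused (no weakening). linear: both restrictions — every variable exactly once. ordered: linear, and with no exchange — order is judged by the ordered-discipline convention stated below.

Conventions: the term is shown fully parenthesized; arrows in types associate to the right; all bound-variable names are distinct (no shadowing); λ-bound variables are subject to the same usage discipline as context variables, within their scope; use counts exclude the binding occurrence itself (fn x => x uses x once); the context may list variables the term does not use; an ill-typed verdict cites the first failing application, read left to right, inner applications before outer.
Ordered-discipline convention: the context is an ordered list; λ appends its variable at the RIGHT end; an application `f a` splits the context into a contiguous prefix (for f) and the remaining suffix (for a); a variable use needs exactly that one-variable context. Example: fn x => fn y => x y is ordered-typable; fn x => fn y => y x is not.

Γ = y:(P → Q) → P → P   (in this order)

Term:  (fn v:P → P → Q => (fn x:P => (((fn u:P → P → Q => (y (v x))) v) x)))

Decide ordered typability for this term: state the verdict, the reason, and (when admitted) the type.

no — needs contraction — v ×2, x ×2; u left unused
usage: y: 1; v (bound): 2; x (bound): 2; u (bound): 0
uses in reading order: y, v, x, v, x
typing: well-typed — term : (P → P → Q) → P → P
all disciplines: ordered ✗; linear ✗; affine ✗; relevant ✗; unrestricted ✓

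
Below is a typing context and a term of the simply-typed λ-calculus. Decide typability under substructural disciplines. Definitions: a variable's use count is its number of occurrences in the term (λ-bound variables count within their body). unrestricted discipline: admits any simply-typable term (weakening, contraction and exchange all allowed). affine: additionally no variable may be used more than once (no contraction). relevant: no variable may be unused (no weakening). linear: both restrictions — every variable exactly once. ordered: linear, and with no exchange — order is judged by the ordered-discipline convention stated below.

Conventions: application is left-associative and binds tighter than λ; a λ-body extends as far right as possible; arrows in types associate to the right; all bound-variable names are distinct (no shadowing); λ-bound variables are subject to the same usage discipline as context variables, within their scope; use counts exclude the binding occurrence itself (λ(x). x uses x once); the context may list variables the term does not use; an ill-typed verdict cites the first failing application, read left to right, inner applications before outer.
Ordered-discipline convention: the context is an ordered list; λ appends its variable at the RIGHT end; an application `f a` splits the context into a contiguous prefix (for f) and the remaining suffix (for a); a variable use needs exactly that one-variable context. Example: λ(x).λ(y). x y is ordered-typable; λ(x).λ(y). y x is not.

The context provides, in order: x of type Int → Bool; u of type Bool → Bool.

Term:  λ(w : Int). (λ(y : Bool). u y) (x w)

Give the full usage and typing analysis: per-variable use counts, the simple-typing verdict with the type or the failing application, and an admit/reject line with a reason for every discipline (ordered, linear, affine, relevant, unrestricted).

usage: x: 1×; u: 1×; w [bound]: 1×; y [bound]: 1×
order of uses: u, y, x, w
typing: ✓ — Int → Bool
ordered: ✗ — needs exchange: uses follow u, y, x, w
linear: ✓ — each of x, u, w, y used exactly once
affine: ✓ — no duplicate uses among x, u, w, y
relevant: ✓ — at least one use each (x, u, w, y)
unrestricted: ✓ — typability at Int → Bool is all that's needed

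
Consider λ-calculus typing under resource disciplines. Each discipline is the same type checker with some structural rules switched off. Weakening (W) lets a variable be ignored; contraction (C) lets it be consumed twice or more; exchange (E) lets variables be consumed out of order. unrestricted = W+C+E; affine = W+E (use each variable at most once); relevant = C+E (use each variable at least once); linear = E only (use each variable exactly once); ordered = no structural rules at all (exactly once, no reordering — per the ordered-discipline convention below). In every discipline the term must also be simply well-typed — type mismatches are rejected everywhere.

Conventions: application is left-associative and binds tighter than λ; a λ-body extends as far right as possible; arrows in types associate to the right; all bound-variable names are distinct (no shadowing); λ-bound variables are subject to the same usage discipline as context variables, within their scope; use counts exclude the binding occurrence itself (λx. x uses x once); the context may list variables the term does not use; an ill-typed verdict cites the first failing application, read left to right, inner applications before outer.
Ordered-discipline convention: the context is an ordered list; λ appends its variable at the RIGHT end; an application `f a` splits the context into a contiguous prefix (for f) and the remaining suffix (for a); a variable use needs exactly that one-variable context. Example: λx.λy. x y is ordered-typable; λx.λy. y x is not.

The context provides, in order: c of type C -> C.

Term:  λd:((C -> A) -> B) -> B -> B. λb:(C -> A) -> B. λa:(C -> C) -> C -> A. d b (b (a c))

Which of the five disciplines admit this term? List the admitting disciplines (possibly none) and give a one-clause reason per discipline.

accepted by: relevant, unrestricted
usage: c: 1, d [bound]: 1, b [bound]: 2, a [bound]: 1
use order (left to right): d, b, b, a, c
typing: ✓ — (((C -> A) -> B) -> B -> B) -> ((C -> A) -> B) -> ((C -> C) -> C -> A) -> B
ordered ✗ (needs contraction — b ×2)
linear ✗ (needs contraction — b ×2)
affine ✗ (needs contraction — b ×2)
relevant ✓ (c, d, b, a: all used, weakening unneeded)
unrestricted ✓ (simply typable at (((C -> A) -> B) -> B -> B) -> ((C -> A) -> B) -> ((C -> C) -> C -> A) -> B; W, C, E all held)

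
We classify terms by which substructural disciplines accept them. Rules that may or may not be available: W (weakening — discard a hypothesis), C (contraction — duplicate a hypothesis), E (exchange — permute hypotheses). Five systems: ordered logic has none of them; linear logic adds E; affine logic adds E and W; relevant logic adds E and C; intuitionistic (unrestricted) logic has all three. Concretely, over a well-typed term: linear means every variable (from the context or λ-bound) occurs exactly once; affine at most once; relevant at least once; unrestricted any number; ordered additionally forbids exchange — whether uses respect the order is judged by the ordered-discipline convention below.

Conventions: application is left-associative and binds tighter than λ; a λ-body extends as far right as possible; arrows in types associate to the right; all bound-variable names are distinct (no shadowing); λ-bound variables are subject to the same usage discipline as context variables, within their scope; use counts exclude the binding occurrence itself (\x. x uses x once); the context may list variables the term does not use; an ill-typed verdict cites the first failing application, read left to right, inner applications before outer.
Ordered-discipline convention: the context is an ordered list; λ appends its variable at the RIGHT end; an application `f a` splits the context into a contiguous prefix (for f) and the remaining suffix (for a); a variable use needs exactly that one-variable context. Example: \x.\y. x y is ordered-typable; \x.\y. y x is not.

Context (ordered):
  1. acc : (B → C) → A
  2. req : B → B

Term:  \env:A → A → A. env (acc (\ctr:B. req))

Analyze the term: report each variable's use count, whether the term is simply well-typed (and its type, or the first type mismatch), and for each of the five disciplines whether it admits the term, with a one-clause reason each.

use counts: acc: 1×, req: 1×, env [bound]: 1×, ctr [bound]: 0×
uses in reading order: env, acc, req
typing: ill-typed: an application expects B → C but receives B → B → B
ordered ✗ (not simply typable)
linear ✗ (fails simple typing)
affine ✗ (a type mismatch blocks all five)
relevant ✗ (the type mismatch rejects it)
unrestricted ✗ (not simply typable)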